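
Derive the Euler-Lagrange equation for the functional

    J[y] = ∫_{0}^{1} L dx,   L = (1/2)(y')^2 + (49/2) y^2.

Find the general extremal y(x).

The Lagrangian is L = (1/2)(y')^2 + (49/2) y^2.
∂L/∂y = 49y.
∂L/∂y' = y'.
The Euler-Lagrange equation d/dx(∂L/∂y') − ∂L/∂y = 0 becomes:
    y'' - 49 y = 0
General solution: y(x) = A e^(7x) + B e^(-7x), where A and B are arbitrary constants fixed by the endpoint conditions.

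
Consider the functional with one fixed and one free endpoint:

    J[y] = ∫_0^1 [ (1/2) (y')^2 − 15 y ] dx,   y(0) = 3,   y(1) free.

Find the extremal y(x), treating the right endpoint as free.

The Lagrangian L = (1/2) (y')^2 − 15 y gives
    ∂L/∂y = −15,   ∂L/∂y' = y'.
Euler-Lagrange: d/dx(y') − (−15) = 0, i.e. y'' + 15 = 0, so
    y(x) = −(15/2) x^2 + C1 x + C2.
Fixed left endpoint y(0) = 3 ⇒ C2 = 3.
The right endpoint x = 1 is free, so the natural (transversality) condition is ∂L/∂y' |_{x=1} = 0, i.e. y'(1) = 0.
Compute y'(x) = −15 x + C1, so y'(1) = −15 + C1 = 0 ⇒ C1 = 15.
Therefore the extremal is
    y(x) = −(15/2) x^2 + 15 x + 3.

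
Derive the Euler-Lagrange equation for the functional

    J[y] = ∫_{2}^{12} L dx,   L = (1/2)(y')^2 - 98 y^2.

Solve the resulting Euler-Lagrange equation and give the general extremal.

The Lagrangian is L = (1/2)(y')^2 - 98 y^2.
∂L/∂y = -196y.
∂L/∂y' = y'.
The Euler-Lagrange equation d/dx(∂L/∂y') − ∂L/∂y = 0 becomes:
    y'' + 196 y = 0
General solution: y(x) = A sin(14x) + B cos(14x), where A and B are arbitrary constants fixed by the endpoint conditions.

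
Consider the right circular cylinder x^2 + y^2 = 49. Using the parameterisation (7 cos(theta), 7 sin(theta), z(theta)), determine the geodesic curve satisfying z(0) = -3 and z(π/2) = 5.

Parameterise the cylinder of radius R = 7 as
    r(θ) = (7 cos θ, 7 sin θ, z(θ)).
The arc-length element is
    ds = sqrt(49 + (dz/dθ)^2) dθ,
so the Lagrangian is L = sqrt(49 + z'^2).
L depends on z' only, not on z or θ, so ∂L/∂z = 0 and
    ∂L/∂z' = z' / sqrt(49 + z'^2).
The Euler-Lagrange equation gives
    d/dθ( z' / sqrt(49 + z'^2) ) = 0,
so z' is constant. Integrating once:
    z(θ) = a θ + b,
a helix on the cylinder (a straight line when the cylinder is unrolled). The constants a, b are determined by the endpoint conditions.
With endpoint conditions z(0) = -3 and z(π/2) = 5: from z(0) = b we get b = -3, and a·π/2 + -3 = 5 gives a = 16/π, so
    z(θ) = (16/π) θ − 3.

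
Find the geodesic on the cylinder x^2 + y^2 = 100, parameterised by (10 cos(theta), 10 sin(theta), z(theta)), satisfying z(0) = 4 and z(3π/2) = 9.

Parameterise the cylinder of radius R = 10 as
    r(θ) = (10 cos θ, 10 sin θ, z(θ)).
The arc-length element is
    ds = sqrt(100 + (dz/dθ)^2) dθ,
so the Lagrangian is L = sqrt(100 + z'^2).
L depends on z' only, not on z or θ, so ∂L/∂z = 0 and
    ∂L/∂z' = z' / sqrt(100 + z'^2).
The Euler-Lagrange equation gives
    d/dθ( z' / sqrt(100 + z'^2) ) = 0,
so z' is constant. Integrating once:
    z(θ) = a θ + b,
a helix on the cylinder (a straight line when the cylinder is unrolled). The constants a, b are determined by the endpoint conditions.
With endpoint conditions z(0) = 4 and z(3π/2) = 9: from z(0) = b we get b = 4, and a·3π/2 + 4 = 9 gives a = 10/(3π), so
    z(θ) = (10/(3π)) θ + 4.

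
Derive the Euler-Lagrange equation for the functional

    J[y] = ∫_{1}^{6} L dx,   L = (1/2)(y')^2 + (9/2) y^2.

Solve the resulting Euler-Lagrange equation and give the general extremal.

The Lagrangian is L = (1/2)(y')^2 + (9/2) y^2.
∂L/∂y = 9y.
∂L/∂y' = y'.
The Euler-Lagrange equation d/dx(∂L/∂y') − ∂L/∂y = 0 becomes:
    y'' - 9 y = 0
General solution: y(x) = A e^(3x) + B e^(-3x), where A and B are arbitrary constants fixed by the endpoint conditions.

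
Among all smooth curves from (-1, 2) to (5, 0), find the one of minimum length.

Arc-length functional: J[y] = ∫ sqrt(1 + (y')^2) dx.
Lagrangian L = sqrt(1 + (y')^2) has no explicit y dependence, so ∂L/∂y = 0 and the Euler-Lagrange equation gives
    d/dx( y' / sqrt(1 + (y')^2) ) = 0  ⇒  y' / sqrt(1 + (y')^2) = const.
Hence y' is constant, so y(x) is affine.
Fitting the endpoints (-1, 2) and (5, 0):
    slope m = (0 − 2) / (5 − (-1)) = -1/3,
    intercept c = 2 − m·(-1) = 5/3.
Extremal: y(x) = (-1/3) x + 5/3.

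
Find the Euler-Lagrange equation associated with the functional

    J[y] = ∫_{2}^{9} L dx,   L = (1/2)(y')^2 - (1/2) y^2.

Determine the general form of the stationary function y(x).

The Lagrangian is L = (1/2)(y')^2 - (1/2) y^2.
∂L/∂y = -y.
∂L/∂y' = y'.
The Euler-Lagrange equation d/dx(∂L/∂y') − ∂L/∂y = 0 becomes:
    y'' + y = 0
General solution: y(x) = A sin(x) + B cos(x), where A and B are arbitrary constants fixed by the endpoint conditions.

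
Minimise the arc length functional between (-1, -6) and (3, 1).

Arc-length functional: J[y] = ∫ sqrt(1 + (y')^2) dx.
Lagrangian L = sqrt(1 + (y')^2) has no explicit y dependence, so ∂L/∂y = 0 and the Euler-Lagrange equation gives
    d/dx( y' / sqrt(1 + (y')^2) ) = 0  ⇒  y' / sqrt(1 + (y')^2) = const.
Hence y' is constant, so y(x) is affine.
Fitting the endpoints (-1, -6) and (3, 1):
    slope m = (1 − (-6)) / (3 − (-1)) = 7/4,
    intercept c = (-6) − m·(-1) = -17/4.
Extremal: y(x) = (7/4) x - 17/4.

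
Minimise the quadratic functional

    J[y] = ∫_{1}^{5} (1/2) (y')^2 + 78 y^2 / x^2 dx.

The Lagrangian is L = (1/2) (y')^2 + 78 y^2 / x^2.
Compute ∂L/∂y = 156y/x^2, ∂L/∂y' = y'.
The Euler-Lagrange equation d/dx(∂L/∂y') − ∂L/∂y = 0 reduces to
    y'' − 156/x^2 · y = 0  (x > 0).
Its general solution is
    y(x) = A x^13 + B x^(-12),
with A, B fixed by the endpoint conditions.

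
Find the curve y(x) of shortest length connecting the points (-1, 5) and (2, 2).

Arc-length functional: J[y] = ∫ sqrt(1 + (y')^2) dx.
Lagrangian L = sqrt(1 + (y')^2) has no explicit y dependence, so ∂L/∂y = 0 and the Euler-Lagrange equation gives
    d/dx( y' / sqrt(1 + (y')^2) ) = 0  ⇒  y' / sqrt(1 + (y')^2) = const.
Hence y' is constant, so y(x) is affine.
Fitting the endpoints (-1, 5) and (2, 2):
    slope m = (2 − 5) / (2 − (-1)) = -1,
    intercept c = 5 − m·(-1) = 4.
Extremal: y(x) = -x + 4.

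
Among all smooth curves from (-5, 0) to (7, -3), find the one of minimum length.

Arc-length functional: J[y] = ∫ sqrt(1 + (y')^2) dx.
Lagrangian L = sqrt(1 + (y')^2) has no explicit y dependence, so ∂L/∂y = 0 and the Euler-Lagrange equation gives
    d/dx( y' / sqrt(1 + (y')^2) ) = 0  ⇒  y' / sqrt(1 + (y')^2) = const.
Hence y' is constant, so y(x) is affine.
Fitting the endpoints (-5, 0) and (7, -3):
    slope m = ((-3) − 0) / (7 − (-5)) = -1/4,
    intercept c = 0 − m·(-5) = -5/4.
Extremal: y(x) = (-1/4) x - 5/4.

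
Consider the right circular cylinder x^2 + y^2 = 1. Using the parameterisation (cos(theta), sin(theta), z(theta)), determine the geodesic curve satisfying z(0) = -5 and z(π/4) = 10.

Parameterise the cylinder of radius R = 1 as
    r(θ) = (cos θ, sin θ, z(θ)).
The arc-length element is
    ds = sqrt(1 + (dz/dθ)^2) dθ,
so the Lagrangian is L = sqrt(1 + z'^2).
L depends on z' only, not on z or θ, so ∂L/∂z = 0 and
    ∂L/∂z' = z' / sqrt(1 + z'^2).
The Euler-Lagrange equation gives
    d/dθ( z' / sqrt(1 + z'^2) ) = 0,
so z' is constant. Integrating once:
    z(θ) = a θ + b,
a helix on the cylinder (a straight line when the cylinder is unrolled). The constants a, b are determined by the endpoint conditions.
With endpoint conditions z(0) = -5 and z(π/4) = 10: from z(0) = b we get b = -5, and a·π/4 + -5 = 10 gives a = 60/π, so
    z(θ) = (60/π) θ − 5.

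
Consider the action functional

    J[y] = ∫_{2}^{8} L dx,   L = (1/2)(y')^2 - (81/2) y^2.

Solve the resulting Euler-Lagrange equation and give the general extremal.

The Lagrangian is L = (1/2)(y')^2 - (81/2) y^2.
∂L/∂y = -81y.
∂L/∂y' = y'.
The Euler-Lagrange equation d/dx(∂L/∂y') − ∂L/∂y = 0 becomes:
    y'' + 81 y = 0
General solution: y(x) = A sin(9x) + B cos(9x), where A and B are arbitrary constants fixed by the endpoint conditions.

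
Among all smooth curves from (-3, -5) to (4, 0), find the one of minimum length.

Arc-length functional: J[y] = ∫ sqrt(1 + (y')^2) dx.
Lagrangian L = sqrt(1 + (y')^2) has no explicit y dependence, so ∂L/∂y = 0 and the Euler-Lagrange equation gives
    d/dx( y' / sqrt(1 + (y')^2) ) = 0  ⇒  y' / sqrt(1 + (y')^2) = const.
Hence y' is constant, so y(x) is affine.
Fitting the endpoints (-3, -5) and (4, 0):
    slope m = (0 − (-5)) / (4 − (-3)) = 5/7,
    intercept c = (-5) − m·(-3) = -20/7.
Extremal: y(x) = (5/7) x - 20/7.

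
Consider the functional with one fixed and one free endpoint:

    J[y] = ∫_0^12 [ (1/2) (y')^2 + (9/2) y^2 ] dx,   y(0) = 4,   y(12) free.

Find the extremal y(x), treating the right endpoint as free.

The Lagrangian L = (1/2) (y')^2 + (9/2) y^2 gives
    ∂L/∂y = 9 y,   ∂L/∂y' = y'.
Euler-Lagrange: y'' − 9 y = 0.
With k = 3, the general solution is
    y(x) = A cosh(3 x) + B sinh(3 x).
Fixed left endpoint y(0) = 4 ⇒ A = 4.
The right endpoint x = 12 is free, so the natural (transversality) condition is ∂L/∂y' |_{x=12} = 0, i.e. y'(12) = 0.
Compute y'(x) = A k sinh(k x) + B k cosh(k x), so
    y'(12) = A k sinh(k·12) + B k cosh(k·12) = 0
    ⇒ B = −A tanh(k·12) = − 4 tanh(3·12).
Therefore the extremal is
    y(x) = 4 cosh(3 x) − 4 tanh(3·12) sinh(3 x).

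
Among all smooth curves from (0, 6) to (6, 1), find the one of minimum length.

Arc-length functional: J[y] = ∫ sqrt(1 + (y')^2) dx.
Lagrangian L = sqrt(1 + (y')^2) has no explicit y dependence, so ∂L/∂y = 0 and the Euler-Lagrange equation gives
    d/dx( y' / sqrt(1 + (y')^2) ) = 0  ⇒  y' / sqrt(1 + (y')^2) = const.
Hence y' is constant, so y(x) is affine.
Fitting the endpoints (0, 6) and (6, 1):
    slope m = (1 − 6) / (6 − 0) = -5/6,
    intercept c = 6 − m·0 = 6.
Extremal: y(x) = (-5/6) x + 6.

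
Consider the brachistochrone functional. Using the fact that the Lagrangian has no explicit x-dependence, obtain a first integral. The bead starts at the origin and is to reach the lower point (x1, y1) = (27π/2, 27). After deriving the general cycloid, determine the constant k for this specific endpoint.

The Lagrangian L = sqrt((1 + y'^2) / y) has no explicit x dependence, so the Beltrami identity applies:
    L − y' ∂L/∂y' = C.
Compute ∂L/∂y' = y' / sqrt(y (1 + y'^2)).
Substitute:
    sqrt((1 + y'^2)/y) − y'·y' / sqrt(y (1 + y'^2))
    = (1 + y'^2) / sqrt(y (1 + y'^2)) − y'^2 / sqrt(y (1 + y'^2))
    = 1 / sqrt(y (1 + y'^2)) = C.
Squaring and rearranging gives the first integral
    y (1 + y'^2) = 1/C^2 =: k   (constant).
Solving this first-order ODE by the substitution
    y = (k/2)(1 − cos θ)
yields the cycloid parameterisation
    x(θ) = (k/2)(θ − sin θ),   y(θ) = (k/2)(1 − cos θ).
The constant k is fixed by the endpoint condition.
Now fit the given lower endpoint (x1, y1) = (27π/2, 27). At the bottom of the first arch (θ = π), the parametric equations give
    y(π) = (k/2)(1 − cos π) = k,
    x(π) = (k/2)(π − sin π) = kπ/2.
Matching y(π) = 27 gives k = 27, consistent with x(π) = 27π/2. Therefore the specific cycloid is
    x(θ) = (27/2)(θ − sin θ),   y(θ) = (27/2)(1 − cos θ).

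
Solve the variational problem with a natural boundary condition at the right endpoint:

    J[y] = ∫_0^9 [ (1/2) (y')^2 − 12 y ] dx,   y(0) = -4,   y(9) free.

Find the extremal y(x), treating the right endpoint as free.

The Lagrangian L = (1/2) (y')^2 − 12 y gives
    ∂L/∂y = −12,   ∂L/∂y' = y'.
Euler-Lagrange: d/dx(y') − (−12) = 0, i.e. y'' + 12 = 0, so
    y(x) = −(12/2) x^2 + C1 x + C2.
Fixed left endpoint y(0) = -4 ⇒ C2 = -4.
The right endpoint x = 9 is free, so the natural (transversality) condition is ∂L/∂y' |_{x=9} = 0, i.e. y'(9) = 0.
Compute y'(x) = −12 x + C1, so y'(9) = −108 + C1 = 0 ⇒ C1 = 108.
Therefore the extremal is
    y(x) = −6 x^2 + 108 x − 4.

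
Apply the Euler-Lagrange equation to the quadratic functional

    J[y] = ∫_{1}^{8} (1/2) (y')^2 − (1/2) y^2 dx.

The Lagrangian is L = (1/2) (y')^2 − (1/2) y^2.
Compute ∂L/∂y = -y, ∂L/∂y' = y'.
The Euler-Lagrange equation d/dx(∂L/∂y') − ∂L/∂y = 0 reduces to
    y'' + y = 0.
Its general solution is
    y(x) = A sin(x) + B cos(x),
with A, B fixed by the endpoint conditions.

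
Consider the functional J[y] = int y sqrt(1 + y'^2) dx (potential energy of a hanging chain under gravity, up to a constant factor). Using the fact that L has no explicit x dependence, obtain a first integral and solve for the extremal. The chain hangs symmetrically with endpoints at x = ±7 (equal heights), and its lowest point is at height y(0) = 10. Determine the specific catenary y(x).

The Lagrangian L(y, y') = y sqrt(1 + y'^2) has no explicit x dependence, so the Beltrami identity applies:
    L − y' ∂L/∂y' = C.
Compute ∂L/∂y' = y · y' / sqrt(1 + y'^2). Then
    L − y' ∂L/∂y'
    = y sqrt(1 + y'^2) − y · y'^2 / sqrt(1 + y'^2)
    = y (1 + y'^2 − y'^2) / sqrt(1 + y'^2)
    = y / sqrt(1 + y'^2) = C.
Squaring gives y^2 = C^2 (1 + y'^2), i.e.
    y'^2 = y^2 / C^2 − 1.
Separating variables,
    dy / sqrt(y^2 − C^2) = dx / C,
and integrating gives arccosh(y / C) = (x − a)/C, so
    y(x) = C cosh((x − a)/C),
the catenary. The constants C and a are fixed by the two endpoint conditions (and, for the hanging-chain problem, the length constraint selects C).
Now fit the given data. The endpoints x = ±7 are symmetric at equal height, so the catenary is even about its minimum: a = 0 and y(x) = C cosh(x/C). The lowest point is y(0) = C cosh(0) = C, and we are told y(0) = 10, so C = 10. Therefore
    y(x) = 10 cosh(x/10),
and at the endpoints
    y(±7) = 10 cosh(7/10).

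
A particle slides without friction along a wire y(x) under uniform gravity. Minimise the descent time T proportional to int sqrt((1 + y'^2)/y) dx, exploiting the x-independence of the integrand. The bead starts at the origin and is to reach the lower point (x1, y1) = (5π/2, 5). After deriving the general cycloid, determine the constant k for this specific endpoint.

The Lagrangian L = sqrt((1 + y'^2) / y) has no explicit x dependence, so the Beltrami identity applies:
    L − y' ∂L/∂y' = C.
Compute ∂L/∂y' = y' / sqrt(y (1 + y'^2)).
Substitute:
    sqrt((1 + y'^2)/y) − y'·y' / sqrt(y (1 + y'^2))
    = (1 + y'^2) / sqrt(y (1 + y'^2)) − y'^2 / sqrt(y (1 + y'^2))
    = 1 / sqrt(y (1 + y'^2)) = C.
Squaring and rearranging gives the first integral
    y (1 + y'^2) = 1/C^2 =: k   (constant).
Solving this first-order ODE by the substitution
    y = (k/2)(1 − cos θ)
yields the cycloid parameterisation
    x(θ) = (k/2)(θ − sin θ),   y(θ) = (k/2)(1 − cos θ).
The constant k is fixed by the endpoint condition.
Now fit the given lower endpoint (x1, y1) = (5π/2, 5). At the bottom of the first arch (θ = π), the parametric equations give
    y(π) = (k/2)(1 − cos π) = k,
    x(π) = (k/2)(π − sin π) = kπ/2.
Matching y(π) = 5 gives k = 5, consistent with x(π) = 5π/2. Therefore the specific cycloid is
    x(θ) = (5/2)(θ − sin θ),   y(θ) = (5/2)(1 − cos θ).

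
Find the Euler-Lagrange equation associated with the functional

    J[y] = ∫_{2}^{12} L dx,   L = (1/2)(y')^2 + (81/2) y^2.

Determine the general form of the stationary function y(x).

The Lagrangian is L = (1/2)(y')^2 + (81/2) y^2.
∂L/∂y = 81y.
∂L/∂y' = y'.
The Euler-Lagrange equation d/dx(∂L/∂y') − ∂L/∂y = 0 becomes:
    y'' - 81 y = 0
General solution: y(x) = A e^(9x) + B e^(-9x), where A and B are arbitrary constants fixed by the endpoint conditions.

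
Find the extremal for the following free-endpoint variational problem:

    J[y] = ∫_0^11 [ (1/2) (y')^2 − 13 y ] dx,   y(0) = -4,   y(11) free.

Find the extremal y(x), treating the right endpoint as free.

The Lagrangian L = (1/2) (y')^2 − 13 y gives
    ∂L/∂y = −13,   ∂L/∂y' = y'.
Euler-Lagrange: d/dx(y') − (−13) = 0, i.e. y'' + 13 = 0, so
    y(x) = −(13/2) x^2 + C1 x + C2.
Fixed left endpoint y(0) = -4 ⇒ C2 = -4.
The right endpoint x = 11 is free, so the natural (transversality) condition is ∂L/∂y' |_{x=11} = 0, i.e. y'(11) = 0.
Compute y'(x) = −13 x + C1, so y'(11) = −143 + C1 = 0 ⇒ C1 = 143.
Therefore the extremal is
    y(x) = −(13/2) x^2 + 143 x − 4.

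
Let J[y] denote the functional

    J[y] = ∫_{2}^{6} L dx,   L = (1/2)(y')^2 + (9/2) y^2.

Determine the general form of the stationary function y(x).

The Lagrangian is L = (1/2)(y')^2 + (9/2) y^2.
∂L/∂y = 9y.
∂L/∂y' = y'.
The Euler-Lagrange equation d/dx(∂L/∂y') − ∂L/∂y = 0 becomes:
    y'' - 9 y = 0
General solution: y(x) = A e^(3x) + B e^(-3x), where A and B are arbitrary constants fixed by the endpoint conditions.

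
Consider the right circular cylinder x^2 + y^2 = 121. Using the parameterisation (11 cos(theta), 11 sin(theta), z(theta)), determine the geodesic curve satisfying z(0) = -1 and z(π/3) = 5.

Parameterise the cylinder of radius R = 11 as
    r(θ) = (11 cos θ, 11 sin θ, z(θ)).
The arc-length element is
    ds = sqrt(121 + (dz/dθ)^2) dθ,
so the Lagrangian is L = sqrt(121 + z'^2).
L depends on z' only, not on z or θ, so ∂L/∂z = 0 and
    ∂L/∂z' = z' / sqrt(121 + z'^2).
The Euler-Lagrange equation gives
    d/dθ( z' / sqrt(121 + z'^2) ) = 0,
so z' is constant. Integrating once:
    z(θ) = a θ + b,
a helix on the cylinder (a straight line when the cylinder is unrolled). The constants a, b are determined by the endpoint conditions.
With endpoint conditions z(0) = -1 and z(π/3) = 5: from z(0) = b we get b = -1, and a·π/3 + -1 = 5 gives a = 18/π, so
    z(θ) = (18/π) θ − 1.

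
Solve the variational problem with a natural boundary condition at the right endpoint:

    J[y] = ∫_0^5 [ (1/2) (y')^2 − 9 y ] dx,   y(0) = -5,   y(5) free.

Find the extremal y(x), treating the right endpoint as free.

The Lagrangian L = (1/2) (y')^2 − 9 y gives
    ∂L/∂y = −9,   ∂L/∂y' = y'.
Euler-Lagrange: d/dx(y') − (−9) = 0, i.e. y'' + 9 = 0, so
    y(x) = −(9/2) x^2 + C1 x + C2.
Fixed left endpoint y(0) = -5 ⇒ C2 = -5.
The right endpoint x = 5 is free, so the natural (transversality) condition is ∂L/∂y' |_{x=5} = 0, i.e. y'(5) = 0.
Compute y'(x) = −9 x + C1, so y'(5) = −45 + C1 = 0 ⇒ C1 = 45.
Therefore the extremal is
    y(x) = −(9/2) x^2 + 45 x − 5.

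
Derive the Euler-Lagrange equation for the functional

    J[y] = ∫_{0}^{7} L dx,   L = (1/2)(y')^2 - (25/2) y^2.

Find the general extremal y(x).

The Lagrangian is L = (1/2)(y')^2 - (25/2) y^2.
∂L/∂y = -25y.
∂L/∂y' = y'.
The Euler-Lagrange equation d/dx(∂L/∂y') − ∂L/∂y = 0 becomes:
    y'' + 25 y = 0
General solution: y(x) = A sin(5x) + B cos(5x), where A and B are arbitrary constants fixed by the endpoint conditions.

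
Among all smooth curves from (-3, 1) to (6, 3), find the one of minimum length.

Arc-length functional: J[y] = ∫ sqrt(1 + (y')^2) dx.
Lagrangian L = sqrt(1 + (y')^2) has no explicit y dependence, so ∂L/∂y = 0 and the Euler-Lagrange equation gives
    d/dx( y' / sqrt(1 + (y')^2) ) = 0  ⇒  y' / sqrt(1 + (y')^2) = const.
Hence y' is constant, so y(x) is affine.
Fitting the endpoints (-3, 1) and (6, 3):
    slope m = (3 − 1) / (6 − (-3)) = 2/9,
    intercept c = 1 − m·(-3) = 5/3.
Extremal: y(x) = (2/9) x + 5/3.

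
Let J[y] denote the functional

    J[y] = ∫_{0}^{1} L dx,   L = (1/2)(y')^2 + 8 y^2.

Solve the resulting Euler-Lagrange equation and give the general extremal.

The Lagrangian is L = (1/2)(y')^2 + 8 y^2.
∂L/∂y = 16y.
∂L/∂y' = y'.
The Euler-Lagrange equation d/dx(∂L/∂y') − ∂L/∂y = 0 becomes:
    y'' - 16 y = 0
General solution: y(x) = A e^(4x) + B e^(-4x), where A and B are arbitrary constants fixed by the endpoint conditions.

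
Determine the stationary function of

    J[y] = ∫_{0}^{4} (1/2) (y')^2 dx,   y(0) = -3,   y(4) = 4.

The Lagrangian is L = (1/2) (y')^2.
Compute ∂L/∂y = 0, ∂L/∂y' = y'.
The Euler-Lagrange equation d/dx(∂L/∂y') − ∂L/∂y = 0 reduces to
    y'' = 0.
Its general solution is
    y(x) = A x + B,
with A, B fixed by the endpoint conditions.
Applying the endpoint conditions y(0) = -3 and y(4) = 4: solve A·0 + B = -3 and A·4 + B = 4. Subtracting gives A(4 − 0) = 4 − -3, so A = 7/4, and B = -3 − A·0 = -3. Therefore
    y(x) = (7/4) x - 3.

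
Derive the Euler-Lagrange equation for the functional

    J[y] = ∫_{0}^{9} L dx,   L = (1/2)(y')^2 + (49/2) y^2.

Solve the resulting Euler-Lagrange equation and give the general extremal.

The Lagrangian is L = (1/2)(y')^2 + (49/2) y^2.
∂L/∂y = 49y.
∂L/∂y' = y'.
The Euler-Lagrange equation d/dx(∂L/∂y') − ∂L/∂y = 0 becomes:
    y'' - 49 y = 0
General solution: y(x) = A e^(7x) + B e^(-7x), where A and B are arbitrary constants fixed by the endpoint conditions.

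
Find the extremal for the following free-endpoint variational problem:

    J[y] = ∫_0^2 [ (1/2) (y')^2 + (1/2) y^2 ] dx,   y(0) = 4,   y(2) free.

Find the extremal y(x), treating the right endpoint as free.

The Lagrangian L = (1/2) (y')^2 + (1/2) y^2 gives
    ∂L/∂y = 1 y,   ∂L/∂y' = y'.
Euler-Lagrange: y'' − y = 0.
With k = 1, the general solution is
    y(x) = A cosh(x) + B sinh(x).
Fixed left endpoint y(0) = 4 ⇒ A = 4.
The right endpoint x = 2 is free, so the natural (transversality) condition is ∂L/∂y' |_{x=2} = 0, i.e. y'(2) = 0.
Compute y'(x) = A k sinh(k x) + B k cosh(k x), so
    y'(2) = A k sinh(k·2) + B k cosh(k·2) = 0
    ⇒ B = −A tanh(k·2) = − 4 tanh(1·2).
Therefore the extremal is
    y(x) = 4 cosh(1 x) − 4 tanh(1·2) sinh(1 x).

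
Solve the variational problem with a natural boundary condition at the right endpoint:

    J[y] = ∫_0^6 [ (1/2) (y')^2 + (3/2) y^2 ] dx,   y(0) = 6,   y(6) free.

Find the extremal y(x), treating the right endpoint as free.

The Lagrangian L = (1/2) (y')^2 + (3/2) y^2 gives
    ∂L/∂y = 3 y,   ∂L/∂y' = y'.
Euler-Lagrange: y'' − 3 y = 0.
With k = sqrt(3), the general solution is
    y(x) = A cosh(sqrt(3) x) + B sinh(sqrt(3) x).
Fixed left endpoint y(0) = 6 ⇒ A = 6.
The right endpoint x = 6 is free, so the natural (transversality) condition is ∂L/∂y' |_{x=6} = 0, i.e. y'(6) = 0.
Compute y'(x) = A k sinh(k x) + B k cosh(k x), so
    y'(6) = A k sinh(k·6) + B k cosh(k·6) = 0
    ⇒ B = −A tanh(k·6) = − 6 tanh(sqrt(3)·6).
Therefore the extremal is
    y(x) = 6 cosh(sqrt(3) x) − 6 tanh(sqrt(3)·6) sinh(sqrt(3) x).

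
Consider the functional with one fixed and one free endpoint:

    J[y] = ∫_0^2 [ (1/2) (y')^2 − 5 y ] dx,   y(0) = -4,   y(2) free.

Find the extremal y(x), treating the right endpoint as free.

The Lagrangian L = (1/2) (y')^2 − 5 y gives
    ∂L/∂y = −5,   ∂L/∂y' = y'.
Euler-Lagrange: d/dx(y') − (−5) = 0, i.e. y'' + 5 = 0, so
    y(x) = −(5/2) x^2 + C1 x + C2.
Fixed left endpoint y(0) = -4 ⇒ C2 = -4.
The right endpoint x = 2 is free, so the natural (transversality) condition is ∂L/∂y' |_{x=2} = 0, i.e. y'(2) = 0.
Compute y'(x) = −5 x + C1, so y'(2) = −10 + C1 = 0 ⇒ C1 = 10.
Therefore the extremal is
    y(x) = −(5/2) x^2 + 10 x − 4.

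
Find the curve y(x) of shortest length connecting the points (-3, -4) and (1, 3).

Arc-length functional: J[y] = ∫ sqrt(1 + (y')^2) dx.
Lagrangian L = sqrt(1 + (y')^2) has no explicit y dependence, so ∂L/∂y = 0 and the Euler-Lagrange equation gives
    d/dx( y' / sqrt(1 + (y')^2) ) = 0  ⇒  y' / sqrt(1 + (y')^2) = const.
Hence y' is constant, so y(x) is affine.
Fitting the endpoints (-3, -4) and (1, 3):
    slope m = (3 − (-4)) / (1 − (-3)) = 7/4,
    intercept c = (-4) − m·(-3) = 5/4.
Extremal: y(x) = (7/4) x + 5/4.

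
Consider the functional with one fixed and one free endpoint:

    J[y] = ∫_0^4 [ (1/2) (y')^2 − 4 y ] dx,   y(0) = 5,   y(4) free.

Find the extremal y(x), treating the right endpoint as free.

The Lagrangian L = (1/2) (y')^2 − 4 y gives
    ∂L/∂y = −4,   ∂L/∂y' = y'.
Euler-Lagrange: d/dx(y') − (−4) = 0, i.e. y'' + 4 = 0, so
    y(x) = −(4/2) x^2 + C1 x + C2.
Fixed left endpoint y(0) = 5 ⇒ C2 = 5.
The right endpoint x = 4 is free, so the natural (transversality) condition is ∂L/∂y' |_{x=4} = 0, i.e. y'(4) = 0.
Compute y'(x) = −4 x + C1, so y'(4) = −16 + C1 = 0 ⇒ C1 = 16.
Therefore the extremal is
    y(x) = −2 x^2 + 16 x + 5.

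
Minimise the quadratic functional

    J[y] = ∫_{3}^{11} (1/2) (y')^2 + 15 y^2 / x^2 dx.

The Lagrangian is L = (1/2) (y')^2 + 15 y^2 / x^2.
Compute ∂L/∂y = 30y/x^2, ∂L/∂y' = y'.
The Euler-Lagrange equation d/dx(∂L/∂y') − ∂L/∂y = 0 reduces to
    y'' − 30/x^2 · y = 0  (x > 0).
Its general solution is
    y(x) = A x^6 + B x^(-5),
with A, B fixed by the endpoint conditions.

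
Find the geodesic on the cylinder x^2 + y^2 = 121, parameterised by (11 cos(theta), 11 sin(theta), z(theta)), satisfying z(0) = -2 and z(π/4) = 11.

Parameterise the cylinder of radius R = 11 as
    r(θ) = (11 cos θ, 11 sin θ, z(θ)).
The arc-length element is
    ds = sqrt(121 + (dz/dθ)^2) dθ,
so the Lagrangian is L = sqrt(121 + z'^2).
L depends on z' only, not on z or θ, so ∂L/∂z = 0 and
    ∂L/∂z' = z' / sqrt(121 + z'^2).
The Euler-Lagrange equation gives
    d/dθ( z' / sqrt(121 + z'^2) ) = 0,
so z' is constant. Integrating once:
    z(θ) = a θ + b,
a helix on the cylinder (a straight line when the cylinder is unrolled). The constants a, b are determined by the endpoint conditions.
With endpoint conditions z(0) = -2 and z(π/4) = 11: from z(0) = b we get b = -2, and a·π/4 + -2 = 11 gives a = 52/π, so
    z(θ) = (52/π) θ − 2.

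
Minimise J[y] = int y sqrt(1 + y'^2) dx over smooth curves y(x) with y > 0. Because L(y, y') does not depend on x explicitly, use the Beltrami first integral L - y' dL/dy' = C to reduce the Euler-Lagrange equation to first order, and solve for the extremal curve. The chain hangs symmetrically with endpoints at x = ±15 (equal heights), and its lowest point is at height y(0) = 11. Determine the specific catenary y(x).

The Lagrangian L(y, y') = y sqrt(1 + y'^2) has no explicit x dependence, so the Beltrami identity applies:
    L − y' ∂L/∂y' = C.
Compute ∂L/∂y' = y · y' / sqrt(1 + y'^2). Then
    L − y' ∂L/∂y'
    = y sqrt(1 + y'^2) − y · y'^2 / sqrt(1 + y'^2)
    = y (1 + y'^2 − y'^2) / sqrt(1 + y'^2)
    = y / sqrt(1 + y'^2) = C.
Squaring gives y^2 = C^2 (1 + y'^2), i.e.
    y'^2 = y^2 / C^2 − 1.
Separating variables,
    dy / sqrt(y^2 − C^2) = dx / C,
and integrating gives arccosh(y / C) = (x − a)/C, so
    y(x) = C cosh((x − a)/C),
the catenary. The constants C and a are fixed by the two endpoint conditions (and, for the hanging-chain problem, the length constraint selects C).
Now fit the given data. The endpoints x = ±15 are symmetric at equal height, so the catenary is even about its minimum: a = 0 and y(x) = C cosh(x/C). The lowest point is y(0) = C cosh(0) = C, and we are told y(0) = 11, so C = 11. Therefore
    y(x) = 11 cosh(x/11),
and at the endpoints
    y(±15) = 11 cosh(15/11).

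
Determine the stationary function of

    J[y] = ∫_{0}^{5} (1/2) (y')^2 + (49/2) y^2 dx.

The Lagrangian is L = (1/2) (y')^2 + (49/2) y^2.
Compute ∂L/∂y = 49y, ∂L/∂y' = y'.
The Euler-Lagrange equation d/dx(∂L/∂y') − ∂L/∂y = 0 reduces to
    y'' − 49 y = 0.
Its general solution is
    y(x) = A e^(7x) + B e^(−7x),
with A, B fixed by the endpoint conditions.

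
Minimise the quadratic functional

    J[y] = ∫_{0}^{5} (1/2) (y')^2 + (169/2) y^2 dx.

The Lagrangian is L = (1/2) (y')^2 + (169/2) y^2.
Compute ∂L/∂y = 169y, ∂L/∂y' = y'.
The Euler-Lagrange equation d/dx(∂L/∂y') − ∂L/∂y = 0 reduces to
    y'' − 169 y = 0.
Its general solution is
    y(x) = A e^(13x) + B e^(−13x),
with A, B fixed by the endpoint conditions.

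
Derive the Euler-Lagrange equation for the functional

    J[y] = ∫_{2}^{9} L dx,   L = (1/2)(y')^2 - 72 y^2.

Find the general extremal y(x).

The Lagrangian is L = (1/2)(y')^2 - 72 y^2.
∂L/∂y = -144y.
∂L/∂y' = y'.
The Euler-Lagrange equation d/dx(∂L/∂y') − ∂L/∂y = 0 becomes:
    y'' + 144 y = 0
General solution: y(x) = A sin(12x) + B cos(12x), where A and B are arbitrary constants fixed by the endpoint conditions.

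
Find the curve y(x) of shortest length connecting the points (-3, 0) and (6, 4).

Arc-length functional: J[y] = ∫ sqrt(1 + (y')^2) dx.
Lagrangian L = sqrt(1 + (y')^2) has no explicit y dependence, so ∂L/∂y = 0 and the Euler-Lagrange equation gives
    d/dx( y' / sqrt(1 + (y')^2) ) = 0  ⇒  y' / sqrt(1 + (y')^2) = const.
Hence y' is constant, so y(x) is affine.
Fitting the endpoints (-3, 0) and (6, 4):
    slope m = (4 − 0) / (6 − (-3)) = 4/9,
    intercept c = 0 − m·(-3) = 4/3.
Extremal: y(x) = (4/9) x + 4/3.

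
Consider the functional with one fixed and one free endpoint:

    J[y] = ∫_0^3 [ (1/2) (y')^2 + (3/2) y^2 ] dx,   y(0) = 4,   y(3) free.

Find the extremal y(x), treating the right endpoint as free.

The Lagrangian L = (1/2) (y')^2 + (3/2) y^2 gives
    ∂L/∂y = 3 y,   ∂L/∂y' = y'.
Euler-Lagrange: y'' − 3 y = 0.
With k = sqrt(3), the general solution is
    y(x) = A cosh(sqrt(3) x) + B sinh(sqrt(3) x).
Fixed left endpoint y(0) = 4 ⇒ A = 4.
The right endpoint x = 3 is free, so the natural (transversality) condition is ∂L/∂y' |_{x=3} = 0, i.e. y'(3) = 0.
Compute y'(x) = A k sinh(k x) + B k cosh(k x), so
    y'(3) = A k sinh(k·3) + B k cosh(k·3) = 0
    ⇒ B = −A tanh(k·3) = − 4 tanh(sqrt(3)·3).
Therefore the extremal is
    y(x) = 4 cosh(sqrt(3) x) − 4 tanh(sqrt(3)·3) sinh(sqrt(3) x).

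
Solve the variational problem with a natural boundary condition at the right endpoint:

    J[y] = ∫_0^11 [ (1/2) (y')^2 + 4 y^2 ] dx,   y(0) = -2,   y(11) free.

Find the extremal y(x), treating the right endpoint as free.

The Lagrangian L = (1/2) (y')^2 + 4 y^2 gives
    ∂L/∂y = 8 y,   ∂L/∂y' = y'.
Euler-Lagrange: y'' − 8 y = 0.
With k = sqrt(8), the general solution is
    y(x) = A cosh(sqrt(8) x) + B sinh(sqrt(8) x).
Fixed left endpoint y(0) = -2 ⇒ A = -2.
The right endpoint x = 11 is free, so the natural (transversality) condition is ∂L/∂y' |_{x=11} = 0, i.e. y'(11) = 0.
Compute y'(x) = A k sinh(k x) + B k cosh(k x), so
    y'(11) = A k sinh(k·11) + B k cosh(k·11) = 0
    ⇒ B = −A tanh(k·11) = 2 tanh(sqrt(8)·11).
Therefore the extremal is
    y(x) = −2 cosh(sqrt(8) x) + 2 tanh(sqrt(8)·11) sinh(sqrt(8) x).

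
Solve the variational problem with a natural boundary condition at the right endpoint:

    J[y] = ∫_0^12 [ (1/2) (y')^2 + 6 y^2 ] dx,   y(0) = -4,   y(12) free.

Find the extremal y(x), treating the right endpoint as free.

The Lagrangian L = (1/2) (y')^2 + 6 y^2 gives
    ∂L/∂y = 12 y,   ∂L/∂y' = y'.
Euler-Lagrange: y'' − 12 y = 0.
With k = sqrt(12), the general solution is
    y(x) = A cosh(sqrt(12) x) + B sinh(sqrt(12) x).
Fixed left endpoint y(0) = -4 ⇒ A = -4.
The right endpoint x = 12 is free, so the natural (transversality) condition is ∂L/∂y' |_{x=12} = 0, i.e. y'(12) = 0.
Compute y'(x) = A k sinh(k x) + B k cosh(k x), so
    y'(12) = A k sinh(k·12) + B k cosh(k·12) = 0
    ⇒ B = −A tanh(k·12) = 4 tanh(sqrt(12)·12).
Therefore the extremal is
    y(x) = −4 cosh(sqrt(12) x) + 4 tanh(sqrt(12)·12) sinh(sqrt(12) x).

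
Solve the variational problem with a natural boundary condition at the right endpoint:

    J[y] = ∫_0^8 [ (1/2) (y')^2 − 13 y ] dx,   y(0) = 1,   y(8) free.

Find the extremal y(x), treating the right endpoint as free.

The Lagrangian L = (1/2) (y')^2 − 13 y gives
    ∂L/∂y = −13,   ∂L/∂y' = y'.
Euler-Lagrange: d/dx(y') − (−13) = 0, i.e. y'' + 13 = 0, so
    y(x) = −(13/2) x^2 + C1 x + C2.
Fixed left endpoint y(0) = 1 ⇒ C2 = 1.
The right endpoint x = 8 is free, so the natural (transversality) condition is ∂L/∂y' |_{x=8} = 0, i.e. y'(8) = 0.
Compute y'(x) = −13 x + C1, so y'(8) = −104 + C1 = 0 ⇒ C1 = 104.
Therefore the extremal is
    y(x) = −(13/2) x^2 + 104 x + 1.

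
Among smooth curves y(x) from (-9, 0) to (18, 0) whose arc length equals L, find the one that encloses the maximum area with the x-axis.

Set up the augmented Lagrangian using a multiplier λ for the length constraint:
    F(y, y') = y − λ sqrt(1 + y'^2).
F has no explicit x dependence, so the Beltrami identity yields a first integral
    F − y' ∂F/∂y' = C.
Compute ∂F/∂y' = −λ y' / sqrt(1 + y'^2). Then
    y − λ sqrt(1 + y'^2) + λ y'^2 / sqrt(1 + y'^2) = C
    ⇒  y − λ / sqrt(1 + y'^2) = C.
Solving for y' and integrating gives
    (x − a)^2 + (y − b)^2 = λ^2,
a circular arc of radius λ. The constants a, b are determined by the endpoint conditions y(-9) = y(18) = 0, and λ is fixed implicitly by the length constraint
    ∫_{-9}^{18} sqrt(1 + y'^2) dx = L.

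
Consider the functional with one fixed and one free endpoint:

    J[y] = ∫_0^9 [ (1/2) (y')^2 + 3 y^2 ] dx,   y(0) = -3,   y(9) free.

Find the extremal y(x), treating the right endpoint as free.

The Lagrangian L = (1/2) (y')^2 + 3 y^2 gives
    ∂L/∂y = 6 y,   ∂L/∂y' = y'.
Euler-Lagrange: y'' − 6 y = 0.
With k = sqrt(6), the general solution is
    y(x) = A cosh(sqrt(6) x) + B sinh(sqrt(6) x).
Fixed left endpoint y(0) = -3 ⇒ A = -3.
The right endpoint x = 9 is free, so the natural (transversality) condition is ∂L/∂y' |_{x=9} = 0, i.e. y'(9) = 0.
Compute y'(x) = A k sinh(k x) + B k cosh(k x), so
    y'(9) = A k sinh(k·9) + B k cosh(k·9) = 0
    ⇒ B = −A tanh(k·9) = 3 tanh(sqrt(6)·9).
Therefore the extremal is
    y(x) = −3 cosh(sqrt(6) x) + 3 tanh(sqrt(6)·9) sinh(sqrt(6) x).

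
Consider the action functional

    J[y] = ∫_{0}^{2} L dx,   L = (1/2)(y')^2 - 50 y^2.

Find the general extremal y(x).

The Lagrangian is L = (1/2)(y')^2 - 50 y^2.
∂L/∂y = -100y.
∂L/∂y' = y'.
The Euler-Lagrange equation d/dx(∂L/∂y') − ∂L/∂y = 0 becomes:
    y'' + 100 y = 0
General solution: y(x) = A sin(10x) + B cos(10x), where A and B are arbitrary constants fixed by the endpoint conditions.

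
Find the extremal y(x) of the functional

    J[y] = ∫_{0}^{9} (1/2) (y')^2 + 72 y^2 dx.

The Lagrangian is L = (1/2) (y')^2 + 72 y^2.
Compute ∂L/∂y = 144y, ∂L/∂y' = y'.
The Euler-Lagrange equation d/dx(∂L/∂y') − ∂L/∂y = 0 reduces to
    y'' − 144 y = 0.
Its general solution is
    y(x) = A e^(12x) + B e^(−12x),
with A, B fixed by the endpoint conditions.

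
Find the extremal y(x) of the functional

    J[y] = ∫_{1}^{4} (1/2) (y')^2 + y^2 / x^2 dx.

The Lagrangian is L = (1/2) (y')^2 + y^2 / x^2.
Compute ∂L/∂y = 2y/x^2, ∂L/∂y' = y'.
The Euler-Lagrange equation d/dx(∂L/∂y') − ∂L/∂y = 0 reduces to
    y'' − 2/x^2 · y = 0  (x > 0).
Its general solution is
    y(x) = A x^2 + B / x,
with A, B fixed by the endpoint conditions.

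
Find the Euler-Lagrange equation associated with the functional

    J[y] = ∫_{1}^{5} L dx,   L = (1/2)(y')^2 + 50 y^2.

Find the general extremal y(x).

The Lagrangian is L = (1/2)(y')^2 + 50 y^2.
∂L/∂y = 100y.
∂L/∂y' = y'.
The Euler-Lagrange equation d/dx(∂L/∂y') − ∂L/∂y = 0 becomes:
    y'' - 100 y = 0
General solution: y(x) = A e^(10x) + B e^(-10x), where A and B are arbitrary constants fixed by the endpoint conditions.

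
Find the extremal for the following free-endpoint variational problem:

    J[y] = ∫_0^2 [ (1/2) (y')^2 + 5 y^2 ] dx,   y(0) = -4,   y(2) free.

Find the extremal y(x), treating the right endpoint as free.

The Lagrangian L = (1/2) (y')^2 + 5 y^2 gives
    ∂L/∂y = 10 y,   ∂L/∂y' = y'.
Euler-Lagrange: y'' − 10 y = 0.
With k = sqrt(10), the general solution is
    y(x) = A cosh(sqrt(10) x) + B sinh(sqrt(10) x).
Fixed left endpoint y(0) = -4 ⇒ A = -4.
The right endpoint x = 2 is free, so the natural (transversality) condition is ∂L/∂y' |_{x=2} = 0, i.e. y'(2) = 0.
Compute y'(x) = A k sinh(k x) + B k cosh(k x), so
    y'(2) = A k sinh(k·2) + B k cosh(k·2) = 0
    ⇒ B = −A tanh(k·2) = 4 tanh(sqrt(10)·2).
Therefore the extremal is
    y(x) = −4 cosh(sqrt(10) x) + 4 tanh(sqrt(10)·2) sinh(sqrt(10) x).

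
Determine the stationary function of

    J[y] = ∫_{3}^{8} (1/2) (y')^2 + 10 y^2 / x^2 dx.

The Lagrangian is L = (1/2) (y')^2 + 10 y^2 / x^2.
Compute ∂L/∂y = 20y/x^2, ∂L/∂y' = y'.
The Euler-Lagrange equation d/dx(∂L/∂y') − ∂L/∂y = 0 reduces to
    y'' − 20/x^2 · y = 0  (x > 0).
Its general solution is
    y(x) = A x^5 + B x^(-4),
with A, B fixed by the endpoint conditions.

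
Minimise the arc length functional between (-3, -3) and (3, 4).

Arc-length functional: J[y] = ∫ sqrt(1 + (y')^2) dx.
Lagrangian L = sqrt(1 + (y')^2) has no explicit y dependence, so ∂L/∂y = 0 and the Euler-Lagrange equation gives
    d/dx( y' / sqrt(1 + (y')^2) ) = 0  ⇒  y' / sqrt(1 + (y')^2) = const.
Hence y' is constant, so y(x) is affine.
Fitting the endpoints (-3, -3) and (3, 4):
    slope m = (4 − (-3)) / (3 − (-3)) = 7/6,
    intercept c = (-3) − m·(-3) = 1/2.
Extremal: y(x) = (7/6) x + 1/2.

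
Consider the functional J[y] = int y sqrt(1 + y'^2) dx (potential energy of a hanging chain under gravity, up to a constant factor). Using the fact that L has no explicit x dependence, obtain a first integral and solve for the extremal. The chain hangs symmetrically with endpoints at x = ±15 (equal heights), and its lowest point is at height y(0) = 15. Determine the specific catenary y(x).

The Lagrangian L(y, y') = y sqrt(1 + y'^2) has no explicit x dependence, so the Beltrami identity applies:
    L − y' ∂L/∂y' = C.
Compute ∂L/∂y' = y · y' / sqrt(1 + y'^2). Then
    L − y' ∂L/∂y'
    = y sqrt(1 + y'^2) − y · y'^2 / sqrt(1 + y'^2)
    = y (1 + y'^2 − y'^2) / sqrt(1 + y'^2)
    = y / sqrt(1 + y'^2) = C.
Squaring gives y^2 = C^2 (1 + y'^2), i.e.
    y'^2 = y^2 / C^2 − 1.
Separating variables,
    dy / sqrt(y^2 − C^2) = dx / C,
and integrating gives arccosh(y / C) = (x − a)/C, so
    y(x) = C cosh((x − a)/C),
the catenary. The constants C and a are fixed by the two endpoint conditions (and, for the hanging-chain problem, the length constraint selects C).
Now fit the given data. The endpoints x = ±15 are symmetric at equal height, so the catenary is even about its minimum: a = 0 and y(x) = C cosh(x/C). The lowest point is y(0) = C cosh(0) = C, and we are told y(0) = 15, so C = 15. Therefore
    y(x) = 15 cosh(x/15),
and at the endpoints
    y(±15) = 15 cosh(15/15).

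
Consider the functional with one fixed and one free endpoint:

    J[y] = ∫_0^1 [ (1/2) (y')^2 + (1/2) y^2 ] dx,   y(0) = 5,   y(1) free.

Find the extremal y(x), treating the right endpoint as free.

The Lagrangian L = (1/2) (y')^2 + (1/2) y^2 gives
    ∂L/∂y = 1 y,   ∂L/∂y' = y'.
Euler-Lagrange: y'' − y = 0.
With k = 1, the general solution is
    y(x) = A cosh(x) + B sinh(x).
Fixed left endpoint y(0) = 5 ⇒ A = 5.
The right endpoint x = 1 is free, so the natural (transversality) condition is ∂L/∂y' |_{x=1} = 0, i.e. y'(1) = 0.
Compute y'(x) = A k sinh(k x) + B k cosh(k x), so
    y'(1) = A k sinh(k·1) + B k cosh(k·1) = 0
    ⇒ B = −A tanh(k·1) = − 5 tanh(1·1).
Therefore the extremal is
    y(x) = 5 cosh(1 x) − 5 tanh(1·1) sinh(1 x).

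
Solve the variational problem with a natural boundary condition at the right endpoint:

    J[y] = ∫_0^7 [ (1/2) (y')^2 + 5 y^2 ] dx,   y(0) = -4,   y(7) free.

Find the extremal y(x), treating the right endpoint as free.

The Lagrangian L = (1/2) (y')^2 + 5 y^2 gives
    ∂L/∂y = 10 y,   ∂L/∂y' = y'.
Euler-Lagrange: y'' − 10 y = 0.
With k = sqrt(10), the general solution is
    y(x) = A cosh(sqrt(10) x) + B sinh(sqrt(10) x).
Fixed left endpoint y(0) = -4 ⇒ A = -4.
The right endpoint x = 7 is free, so the natural (transversality) condition is ∂L/∂y' |_{x=7} = 0, i.e. y'(7) = 0.
Compute y'(x) = A k sinh(k x) + B k cosh(k x), so
    y'(7) = A k sinh(k·7) + B k cosh(k·7) = 0
    ⇒ B = −A tanh(k·7) = 4 tanh(sqrt(10)·7).
Therefore the extremal is
    y(x) = −4 cosh(sqrt(10) x) + 4 tanh(sqrt(10)·7) sinh(sqrt(10) x).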